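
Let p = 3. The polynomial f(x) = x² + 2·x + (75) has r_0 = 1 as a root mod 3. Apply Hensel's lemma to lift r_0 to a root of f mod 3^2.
r_1 = 4 (mod 9)

Hensel: r_{i+1} = r_i − f(r_i)·(f′(r_i))^{-1} mod 3^{i+2}, f′(x) = 2x + 2. Iterate:
  r_0 = 1 (mod 3)
  r_1 = 4 (mod 9)
Final: r = 4 satisfies f(r) ≡ 0 mod 3^2.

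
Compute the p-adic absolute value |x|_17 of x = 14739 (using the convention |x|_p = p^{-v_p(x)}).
|14739|_17 = 1/4913

Step 1 — compute v_17(x) by factoring powers of 17 out of the numerator and denominator: v_17(14739) = 3. Step 2 — apply |x|_p = p^{-v_p(x)} = 17^{-3} = 1/4913.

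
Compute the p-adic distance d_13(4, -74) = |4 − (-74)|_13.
d_13(4, -74) = 1/13

Step 1 — x − y = 4 − (-74) = 78. Step 2 — v_13(78) = 1 (factor: 78 = (13^1 · 6); the sign does not affect v_p). Step 3 — |x − y|_13 = 13^{-1} = 1/13.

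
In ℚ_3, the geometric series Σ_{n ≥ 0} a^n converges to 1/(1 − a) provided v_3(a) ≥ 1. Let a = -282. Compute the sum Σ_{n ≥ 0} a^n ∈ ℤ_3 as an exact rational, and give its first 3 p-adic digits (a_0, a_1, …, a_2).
Σ a^n = 1/(1 − a) = 1/283;  first 3 digits = (1, 2, 2)

v_3(a) = 1 ≥ 1, so the series converges in ℤ_3 to 1/(1 − a) = 1/(1 − (-282)) = 1/283. Expand this rational in ℤ_3: compute digits iteratively via d_i = x_i mod 3, x_{i+1} = (x_i − d_i)/3. The first 3 digits are (1, 2, 2).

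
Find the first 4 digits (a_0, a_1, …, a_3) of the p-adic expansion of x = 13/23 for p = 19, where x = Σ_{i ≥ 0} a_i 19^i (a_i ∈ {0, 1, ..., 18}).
(a_0, …, a_3) = (8, 12, 1, 9)

v_19(13/23) = 0 (numerator and denominator both coprime to 19), so x ∈ ℤ_19^×. Compute digits iteratively via a_i = x_i mod 19, x_{i+1} = (x_i − a_i)/19, with x_0 = x:
  x_0 = 13/23;  a_0 = 8;  x_1 = (x_0 − 8)/19 = -9/23
  x_1 = -9/23;  a_1 = 12;  x_2 = (x_1 − 12)/19 = -15/23
  x_2 = -15/23;  a_2 = 1;  x_3 = (x_2 − 1)/19 = -2/23
  x_3 = -2/23;  a_3 = 9;  x_4 = (x_3 − 9)/19 = -11/23
Digits: (8, 12, 1, 9).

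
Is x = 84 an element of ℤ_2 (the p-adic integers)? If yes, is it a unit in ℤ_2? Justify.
x ∈ ℤ_2 but not a unit; v_2(x) = 2 > 0

ℤ_2 = {x ∈ ℚ_2 : v_2(x) ≥ 0} and ℤ_2^× = {x ∈ ℤ_2 : v_2(x) = 0}. Here v_2(84) = v_2(num) − v_2(den) = 2; compare against these criteria.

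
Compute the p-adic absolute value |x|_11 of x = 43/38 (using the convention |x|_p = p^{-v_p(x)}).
|43/38|_11 = 1

Step 1 — compute v_11(x) by factoring powers of 11 out of the numerator and denominator: v_11(43/38) = 0. Step 2 — apply |x|_p = p^{-v_p(x)} = 11^{0} = 1.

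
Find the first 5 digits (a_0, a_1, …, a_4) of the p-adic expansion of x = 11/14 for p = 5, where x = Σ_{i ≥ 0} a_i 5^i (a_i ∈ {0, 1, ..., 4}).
(a_0, …, a_4) = (4, 4, 3, 1, 0)

v_5(11/14) = 0 (numerator and denominator both coprime to 5), so x ∈ ℤ_5^×. Compute digits iteratively via a_i = x_i mod 5, x_{i+1} = (x_i − a_i)/5, with x_0 = x:
  x_0 = 11/14;  a_0 = 4;  x_1 = (x_0 − 4)/5 = -9/14
  x_1 = -9/14;  a_1 = 4;  x_2 = (x_1 − 4)/5 = -13/14
  x_2 = -13/14;  a_2 = 3;  x_3 = (x_2 − 3)/5 = -11/14
  x_3 = -11/14;  a_3 = 1;  x_4 = (x_3 − 1)/5 = -5/14
  x_4 = -5/14;  a_4 = 0;  x_5 = (x_4 − 0)/5 = -1/14
Digits: (4, 4, 3, 1, 0).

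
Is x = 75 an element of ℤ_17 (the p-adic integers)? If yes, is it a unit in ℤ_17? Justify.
x ∈ ℤ_17^× (unit); v_17(x) = 0

ℤ_17 = {x ∈ ℚ_17 : v_17(x) ≥ 0} and ℤ_17^× = {x ∈ ℤ_17 : v_17(x) = 0}. Here v_17(75) = v_17(num) − v_17(den) = 0; compare against these criteria.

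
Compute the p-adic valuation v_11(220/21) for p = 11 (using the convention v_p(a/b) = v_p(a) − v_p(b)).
v_11(220/21) = 1

Factor powers of 11 from the numerator and denominator of the reduced fraction: 220 = 11^1 · 20 and 21 = 11^0 · 21. Apply v_p(a/b) = v_p(a) − v_p(b): v_11(220/21) = 1 − 0 = 1.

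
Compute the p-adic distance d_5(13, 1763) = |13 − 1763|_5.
d_5(13, 1763) = 1/125

Step 1 — x − y = 13 − 1763 = -1750. Step 2 — v_5(-1750) = 3 (factor: -1750 = −(5^3 · 14); the sign does not affect v_p). Step 3 — |x − y|_5 = 5^{-3} = 1/125.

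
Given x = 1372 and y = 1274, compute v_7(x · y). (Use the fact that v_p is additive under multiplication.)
v_7(1747928) = 5

v_p(x) = 3 (factor: 1372 = 7^3 · 4); v_p(y) = 2 (factor: 1274 = 7^2 · 26). Additivity: v_p(xy) = v_p(x) + v_p(y) = 3 + 2 = 5. (Direct check: xy = 1747928 = 7^5 · (104).)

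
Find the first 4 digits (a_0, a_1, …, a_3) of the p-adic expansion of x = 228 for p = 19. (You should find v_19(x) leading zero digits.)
(a_0, …, a_3) = (0, 12, 0, 0)

v_19(228) = 1, so a_0 = ... = a_0 = 0. Factor out: x = 19^1 · u with u = 12 a unit in ℤ_19. Expand u iteratively via a_{v+i} = u_i mod 19, u_{i+1} = (u_i − a_{v+i})/19:
  u_0 = 12;  a_1 = 12;  u_1 = (u_0 − 12)/19 = 0
  u_1 = 0;  a_2 = 0;  u_2 = (u_1 − 0)/19 = 0
  u_2 = 0;  a_3 = 0;  u_3 = (u_2 − 0)/19 = 0
Digits: (0, 12, 0, 0).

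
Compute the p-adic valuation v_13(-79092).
v_13(-79092) = 3

v_13(n) is the largest exponent k such that 13^k divides n. Factor out: -79092 = -13^3 · 36. (Sign doesn't affect v_p.) So v_13(-79092) = 3.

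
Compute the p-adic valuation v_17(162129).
v_17(162129) = 3

v_17(n) is the largest exponent k such that 17^k divides n. Factor out: 162129 = 17^3 · 33. (Sign doesn't affect v_p.) So v_17(162129) = 3.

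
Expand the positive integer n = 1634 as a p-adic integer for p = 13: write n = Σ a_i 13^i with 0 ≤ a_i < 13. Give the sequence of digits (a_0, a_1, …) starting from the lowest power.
(a_0, a_1, …) = (9, 8, 9)

Repeated division by 13 gives the digits low-to-high: 1634 = 9 + 8·13^1 + 9·13^2. Digit sequence: (9, 8, 9).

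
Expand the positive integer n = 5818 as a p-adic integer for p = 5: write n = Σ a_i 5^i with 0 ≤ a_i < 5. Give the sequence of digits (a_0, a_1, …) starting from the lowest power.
(a_0, a_1, …) = (3, 3, 2, 1, 4, 1)

Repeated division by 5 gives the digits low-to-high: 5818 = 3 + 3·5^1 + 2·5^2 + 1·5^3 + 4·5^4 + 1·5^5. Digit sequence: (3, 3, 2, 1, 4, 1).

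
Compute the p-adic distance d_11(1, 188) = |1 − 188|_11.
d_11(1, 188) = 1/11

Step 1 — x − y = 1 − 188 = -187. Step 2 — v_11(-187) = 1 (factor: -187 = −(11^1 · 17); the sign does not affect v_p). Step 3 — |x − y|_11 = 11^{-1} = 1/11.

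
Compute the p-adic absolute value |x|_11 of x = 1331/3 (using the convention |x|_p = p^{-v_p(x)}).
|1331/3|_11 = 1/1331

Step 1 — compute v_11(x) by factoring powers of 11 out of the numerator and denominator: v_11(1331/3) = 3. Step 2 — apply |x|_p = p^{-v_p(x)} = 11^{-3} = 1/1331.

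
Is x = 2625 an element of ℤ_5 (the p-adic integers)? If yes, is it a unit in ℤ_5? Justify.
x ∈ ℤ_5 but not a unit; v_5(x) = 3 > 0

ℤ_5 = {x ∈ ℚ_5 : v_5(x) ≥ 0} and ℤ_5^× = {x ∈ ℤ_5 : v_5(x) = 0}. Here v_5(2625) = v_5(num) − v_5(den) = 3; compare against these criteria.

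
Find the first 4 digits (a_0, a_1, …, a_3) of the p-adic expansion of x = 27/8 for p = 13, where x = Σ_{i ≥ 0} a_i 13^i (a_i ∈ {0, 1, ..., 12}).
(a_0, …, a_3) = (5, 8, 1, 8)

v_13(27/8) = 0 (numerator and denominator both coprime to 13), so x ∈ ℤ_13^×. Compute digits iteratively via a_i = x_i mod 13, x_{i+1} = (x_i − a_i)/13, with x_0 = x:
  x_0 = 27/8;  a_0 = 5;  x_1 = (x_0 − 5)/13 = -1/8
  x_1 = -1/8;  a_1 = 8;  x_2 = (x_1 − 8)/13 = -5/8
  x_2 = -5/8;  a_2 = 1;  x_3 = (x_2 − 1)/13 = -1/8
  x_3 = -1/8;  a_3 = 8;  x_4 = (x_3 − 8)/13 = -5/8
Digits: (5, 8, 1, 8).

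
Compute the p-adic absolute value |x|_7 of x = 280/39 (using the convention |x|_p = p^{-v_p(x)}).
|280/39|_7 = 1/7

Step 1 — compute v_7(x) by factoring powers of 7 out of the numerator and denominator: v_7(280/39) = 1. Step 2 — apply |x|_p = p^{-v_p(x)} = 7^{-1} = 1/7.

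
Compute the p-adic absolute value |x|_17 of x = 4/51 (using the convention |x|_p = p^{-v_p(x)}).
|4/51|_17 = 17

Step 1 — compute v_17(x) by factoring powers of 17 out of the numerator and denominator: v_17(4/51) = -1. Step 2 — apply |x|_p = p^{-v_p(x)} = 17^{1} = 17.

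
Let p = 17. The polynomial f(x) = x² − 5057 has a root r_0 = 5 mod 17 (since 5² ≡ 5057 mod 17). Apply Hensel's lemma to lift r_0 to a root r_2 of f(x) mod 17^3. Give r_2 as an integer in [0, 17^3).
r_2 = 4901 (mod 4913)

Hensel's recurrence: r_{i+1} = r_i − f(r_i)·(f′(r_i))^{-1} mod 17^{i+2}, with f′(x) = 2x. Iterate:
  r_0 = 5 (mod 17)
  r_1 = 277 (mod 289)
  r_2 = 4901 (mod 4913)
Final: r_2 = 4901, and one checks f(r_2) ≡ 0 mod 17^3.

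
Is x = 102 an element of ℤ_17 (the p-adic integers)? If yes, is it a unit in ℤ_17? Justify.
x ∈ ℤ_17 but not a unit; v_17(x) = 1 > 0

ℤ_17 = {x ∈ ℚ_17 : v_17(x) ≥ 0} and ℤ_17^× = {x ∈ ℤ_17 : v_17(x) = 0}. Here v_17(102) = v_17(num) − v_17(den) = 1; compare against these criteria.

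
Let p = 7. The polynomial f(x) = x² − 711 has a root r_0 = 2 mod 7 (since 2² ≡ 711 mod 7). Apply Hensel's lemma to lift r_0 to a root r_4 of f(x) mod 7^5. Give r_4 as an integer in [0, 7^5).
r_4 = 13372 (mod 16807)

Hensel's recurrence: r_{i+1} = r_i − f(r_i)·(f′(r_i))^{-1} mod 7^{i+2}, with f′(x) = 2x. Iterate:
  r_0 = 2 (mod 7)
  r_1 = 44 (mod 49)
  r_2 = 338 (mod 343)
  r_3 = 1367 (mod 2401)
  r_4 = 13372 (mod 16807)
Final: r_4 = 13372, and one checks f(r_4) ≡ 0 mod 7^5.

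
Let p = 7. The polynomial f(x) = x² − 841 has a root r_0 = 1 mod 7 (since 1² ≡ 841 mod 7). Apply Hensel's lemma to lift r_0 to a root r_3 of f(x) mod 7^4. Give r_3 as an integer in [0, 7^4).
r_3 = 29 (mod 2401)

Hensel's recurrence: r_{i+1} = r_i − f(r_i)·(f′(r_i))^{-1} mod 7^{i+2}, with f′(x) = 2x. Iterate:
  r_0 = 1 (mod 7)
  r_1 = 29 (mod 49)
  r_2 = 29 (mod 343)
  r_3 = 29 (mod 2401)
Final: r_3 = 29, and one checks f(r_3) ≡ 0 mod 7^4.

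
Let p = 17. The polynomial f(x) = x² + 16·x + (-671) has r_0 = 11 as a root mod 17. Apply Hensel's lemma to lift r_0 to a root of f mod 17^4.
r_3 = 40420 (mod 83521)

Hensel: r_{i+1} = r_i − f(r_i)·(f′(r_i))^{-1} mod 17^{i+2}, f′(x) = 2x + 16. Iterate:
  r_0 = 11 (mod 17)
  r_1 = 249 (mod 289)
  r_2 = 1116 (mod 4913)
  r_3 = 40420 (mod 83521)
Final: r = 40420 satisfies f(r) ≡ 0 mod 17^4.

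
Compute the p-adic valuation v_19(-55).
v_19(-55) = 0

v_19(n) is the largest exponent k such that 19^k divides n. Factor out: -55 = -19^0 · 55. (Sign doesn't affect v_p.) So v_19(-55) = 0.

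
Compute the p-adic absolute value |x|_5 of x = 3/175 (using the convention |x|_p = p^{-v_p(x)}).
|3/175|_5 = 25

Step 1 — compute v_5(x) by factoring powers of 5 out of the numerator and denominator: v_5(3/175) = -2. Step 2 — apply |x|_p = p^{-v_p(x)} = 5^{2} = 25.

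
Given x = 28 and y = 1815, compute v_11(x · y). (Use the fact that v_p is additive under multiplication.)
v_11(50820) = 2

v_p(x) = 0 (factor: 28 = 11^0 · 28); v_p(y) = 2 (factor: 1815 = 11^2 · 15). Additivity: v_p(xy) = v_p(x) + v_p(y) = 0 + 2 = 2. (Direct check: xy = 50820 = 11^2 · (420).)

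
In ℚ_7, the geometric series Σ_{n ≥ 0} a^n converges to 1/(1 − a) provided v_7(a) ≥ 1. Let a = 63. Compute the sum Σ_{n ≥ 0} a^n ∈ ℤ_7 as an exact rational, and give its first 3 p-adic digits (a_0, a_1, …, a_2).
Σ a^n = 1/(1 − a) = -1/62;  first 3 digits = (1, 2, 5)

v_7(a) = 1 ≥ 1, so the series converges in ℤ_7 to 1/(1 − a) = 1/(1 − 63) = -1/62. Expand this rational in ℤ_7: compute digits iteratively via d_i = x_i mod 7, x_{i+1} = (x_i − d_i)/7. The first 3 digits are (1, 2, 5).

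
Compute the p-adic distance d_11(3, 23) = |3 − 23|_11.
d_11(3, 23) = 1

Step 1 — x − y = 3 − 23 = -20. Step 2 — v_11(-20) = 0 (factor: -20 = −(11^0 · 20); the sign does not affect v_p). Step 3 — |x − y|_11 = 11^{0} = 1.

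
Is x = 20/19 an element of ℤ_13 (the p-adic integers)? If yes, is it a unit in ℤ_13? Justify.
x ∈ ℤ_13^× (unit); v_13(x) = 0

ℤ_13 = {x ∈ ℚ_13 : v_13(x) ≥ 0} and ℤ_13^× = {x ∈ ℤ_13 : v_13(x) = 0}. Here v_13(20/19) = v_13(num) − v_13(den) = 0; compare against these criteria.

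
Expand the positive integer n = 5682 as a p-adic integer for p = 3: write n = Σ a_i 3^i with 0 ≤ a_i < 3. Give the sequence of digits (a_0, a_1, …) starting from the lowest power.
(a_0, a_1, …) = (0, 1, 1, 0, 1, 2, 1, 2)

Repeated division by 3 gives the digits low-to-high: 5682 = 1·3^1 + 1·3^2 + 1·3^4 + 2·3^5 + 1·3^6 + 2·3^7. Digit sequence: (0, 1, 1, 0, 1, 2, 1, 2).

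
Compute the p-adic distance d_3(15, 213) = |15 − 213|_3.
d_3(15, 213) = 1/9

Step 1 — x − y = 15 − 213 = -198. Step 2 — v_3(-198) = 2 (factor: -198 = −(3^2 · 22); the sign does not affect v_p). Step 3 — |x − y|_3 = 3^{-2} = 1/9.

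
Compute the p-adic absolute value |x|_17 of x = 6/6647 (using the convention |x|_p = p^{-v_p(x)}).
|6/6647|_17 = 289

Step 1 — compute v_17(x) by factoring powers of 17 out of the numerator and denominator: v_17(6/6647) = -2. Step 2 — apply |x|_p = p^{-v_p(x)} = 17^{2} = 289.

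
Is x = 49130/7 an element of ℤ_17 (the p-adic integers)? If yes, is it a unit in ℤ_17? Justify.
x ∈ ℤ_17 but not a unit; v_17(x) = 3 > 0

ℤ_17 = {x ∈ ℚ_17 : v_17(x) ≥ 0} and ℤ_17^× = {x ∈ ℤ_17 : v_17(x) = 0}. Here v_17(49130/7) = v_17(num) − v_17(den) = 3; compare against these criteria.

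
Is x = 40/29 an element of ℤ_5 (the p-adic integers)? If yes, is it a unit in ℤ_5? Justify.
x ∈ ℤ_5 but not a unit; v_5(x) = 1 > 0

ℤ_5 = {x ∈ ℚ_5 : v_5(x) ≥ 0} and ℤ_5^× = {x ∈ ℤ_5 : v_5(x) = 0}. Here v_5(40/29) = v_5(num) − v_5(den) = 1; compare against these criteria.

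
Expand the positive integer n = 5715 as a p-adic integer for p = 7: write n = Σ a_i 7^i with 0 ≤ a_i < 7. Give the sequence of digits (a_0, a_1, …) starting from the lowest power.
(a_0, a_1, …) = (3, 4, 4, 2, 2)

Repeated division by 7 gives the digits low-to-high: 5715 = 3 + 4·7^1 + 4·7^2 + 2·7^3 + 2·7^4. Digit sequence: (3, 4, 4, 2, 2).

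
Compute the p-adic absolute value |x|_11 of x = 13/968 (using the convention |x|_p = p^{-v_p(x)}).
|13/968|_11 = 121

Step 1 — compute v_11(x) by factoring powers of 11 out of the numerator and denominator: v_11(13/968) = -2. Step 2 — apply |x|_p = p^{-v_p(x)} = 11^{2} = 121.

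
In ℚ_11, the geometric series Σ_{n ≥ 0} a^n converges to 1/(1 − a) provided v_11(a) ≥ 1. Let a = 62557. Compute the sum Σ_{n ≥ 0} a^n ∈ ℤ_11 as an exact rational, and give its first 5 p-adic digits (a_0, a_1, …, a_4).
Σ a^n = 1/(1 − a) = -1/62556;  first 5 digits = (1, 0, 0, 3, 4)

v_11(a) = 3 ≥ 1, so the series converges in ℤ_11 to 1/(1 − a) = 1/(1 − 62557) = -1/62556. Expand this rational in ℤ_11: compute digits iteratively via d_i = x_i mod 11, x_{i+1} = (x_i − d_i)/11. The first 5 digits are (1, 0, 0, 3, 4).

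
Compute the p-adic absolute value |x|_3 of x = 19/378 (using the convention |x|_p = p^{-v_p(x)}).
|19/378|_3 = 27

Step 1 — compute v_3(x) by factoring powers of 3 out of the numerator and denominator: v_3(19/378) = -3. Step 2 — apply |x|_p = p^{-v_p(x)} = 3^{3} = 27.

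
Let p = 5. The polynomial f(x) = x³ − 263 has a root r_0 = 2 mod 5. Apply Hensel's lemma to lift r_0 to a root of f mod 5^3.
r_2 = 67 (mod 125)

Hensel: r_{i+1} = r_i − f(r_i)/f′(r_i) mod 5^{i+2}, where f′(x) = 3x². Iterate:
  r_0 = 2 (mod 5)
  r_1 = 17 (mod 25)
  r_2 = 67 (mod 125)
Final: r = 67 with f(r) ≡ 0 mod 5^3.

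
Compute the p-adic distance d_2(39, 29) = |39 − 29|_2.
d_2(39, 29) = 1/2

Step 1 — x − y = 39 − 29 = 10. Step 2 — v_2(10) = 1 (factor: 10 = (2^1 · 5); the sign does not affect v_p). Step 3 — |x − y|_2 = 2^{-1} = 1/2.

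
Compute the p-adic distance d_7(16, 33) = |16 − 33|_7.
d_7(16, 33) = 1

Step 1 — x − y = 16 − 33 = -17. Step 2 — v_7(-17) = 0 (factor: -17 = −(7^0 · 17); the sign does not affect v_p). Step 3 — |x − y|_7 = 7^{0} = 1.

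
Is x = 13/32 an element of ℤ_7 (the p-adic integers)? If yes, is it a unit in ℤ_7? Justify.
x ∈ ℤ_7^× (unit); v_7(x) = 0

ℤ_7 = {x ∈ ℚ_7 : v_7(x) ≥ 0} and ℤ_7^× = {x ∈ ℤ_7 : v_7(x) = 0}. Here v_7(13/32) = v_7(num) − v_7(den) = 0; compare against these criteria.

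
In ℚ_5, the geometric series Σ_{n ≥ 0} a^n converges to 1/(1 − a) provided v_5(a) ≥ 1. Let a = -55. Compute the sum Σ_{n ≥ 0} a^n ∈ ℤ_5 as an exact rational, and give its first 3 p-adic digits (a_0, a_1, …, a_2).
Σ a^n = 1/(1 − a) = 1/56;  first 3 digits = (1, 4, 3)

v_5(a) = 1 ≥ 1, so the series converges in ℤ_5 to 1/(1 − a) = 1/(1 − (-55)) = 1/56. Expand this rational in ℤ_5: compute digits iteratively via d_i = x_i mod 5, x_{i+1} = (x_i − d_i)/5. The first 3 digits are (1, 4, 3).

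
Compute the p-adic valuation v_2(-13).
v_2(-13) = 0

v_2(n) is the largest exponent k such that 2^k divides n. Factor out: -13 = -2^0 · 13. (Sign doesn't affect v_p.) So v_2(-13) = 0.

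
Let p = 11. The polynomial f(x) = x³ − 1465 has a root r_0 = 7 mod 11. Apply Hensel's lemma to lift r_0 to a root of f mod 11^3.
r_2 = 1195 (mod 1331)

Hensel: r_{i+1} = r_i − f(r_i)/f′(r_i) mod 11^{i+2}, where f′(x) = 3x². Iterate:
  r_0 = 7 (mod 11)
  r_1 = 106 (mod 121)
  r_2 = 1195 (mod 1331)
Final: r = 1195 with f(r) ≡ 0 mod 11^3.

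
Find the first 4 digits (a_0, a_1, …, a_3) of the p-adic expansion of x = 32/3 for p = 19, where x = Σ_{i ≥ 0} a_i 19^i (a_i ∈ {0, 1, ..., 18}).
(a_0, …, a_3) = (17, 6, 6, 6)

v_19(32/3) = 0 (numerator and denominator both coprime to 19), so x ∈ ℤ_19^×. Compute digits iteratively via a_i = x_i mod 19, x_{i+1} = (x_i − a_i)/19, with x_0 = x:
  x_0 = 32/3;  a_0 = 17;  x_1 = (x_0 − 17)/19 = -1/3
  x_1 = -1/3;  a_1 = 6;  x_2 = (x_1 − 6)/19 = -1/3
  x_2 = -1/3;  a_2 = 6;  x_3 = (x_2 − 6)/19 = -1/3
  x_3 = -1/3;  a_3 = 6;  x_4 = (x_3 − 6)/19 = -1/3
Digits: (17, 6, 6, 6).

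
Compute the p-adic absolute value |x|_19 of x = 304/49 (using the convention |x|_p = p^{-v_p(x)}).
|304/49|_19 = 1/19

Step 1 — compute v_19(x) by factoring powers of 19 out of the numerator and denominator: v_19(304/49) = 1. Step 2 — apply |x|_p = p^{-v_p(x)} = 19^{-1} = 1/19.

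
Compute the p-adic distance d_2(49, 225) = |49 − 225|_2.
d_2(49, 225) = 1/16

Step 1 — x − y = 49 − 225 = -176. Step 2 — v_2(-176) = 4 (factor: -176 = −(2^4 · 11); the sign does not affect v_p). Step 3 — |x − y|_2 = 2^{-4} = 1/16.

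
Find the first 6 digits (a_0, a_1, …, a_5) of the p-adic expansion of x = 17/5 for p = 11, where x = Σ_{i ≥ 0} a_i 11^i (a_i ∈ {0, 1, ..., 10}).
(a_0, …, a_5) = (10, 6, 6, 6, 6, 6)

v_11(17/5) = 0 (numerator and denominator both coprime to 11), so x ∈ ℤ_11^×. Compute digits iteratively via a_i = x_i mod 11, x_{i+1} = (x_i − a_i)/11, with x_0 = x:
  x_0 = 17/5;  a_0 = 10;  x_1 = (x_0 − 10)/11 = -3/5
  x_1 = -3/5;  a_1 = 6;  x_2 = (x_1 − 6)/11 = -3/5
  x_2 = -3/5;  a_2 = 6;  x_3 = (x_2 − 6)/11 = -3/5
  x_3 = -3/5;  a_3 = 6;  x_4 = (x_3 − 6)/11 = -3/5
  x_4 = -3/5;  a_4 = 6;  x_5 = (x_4 − 6)/11 = -3/5
  x_5 = -3/5;  a_5 = 6;  x_6 = (x_5 − 6)/11 = -3/5
Digits: (10, 6, 6, 6, 6, 6).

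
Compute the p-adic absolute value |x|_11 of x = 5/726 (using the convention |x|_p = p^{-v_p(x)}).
|5/726|_11 = 121

Step 1 — compute v_11(x) by factoring powers of 11 out of the numerator and denominator: v_11(5/726) = -2. Step 2 — apply |x|_p = p^{-v_p(x)} = 11^{2} = 121.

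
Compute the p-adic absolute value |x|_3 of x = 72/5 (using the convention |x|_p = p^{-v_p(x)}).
|72/5|_3 = 1/9

Step 1 — compute v_3(x) by factoring powers of 3 out of the numerator and denominator: v_3(72/5) = 2. Step 2 — apply |x|_p = p^{-v_p(x)} = 3^{-2} = 1/9.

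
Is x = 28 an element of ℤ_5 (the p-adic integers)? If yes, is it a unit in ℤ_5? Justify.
x ∈ ℤ_5^× (unit); v_5(x) = 0

ℤ_5 = {x ∈ ℚ_5 : v_5(x) ≥ 0} and ℤ_5^× = {x ∈ ℤ_5 : v_5(x) = 0}. Here v_5(28) = v_5(num) − v_5(den) = 0; compare against these criteria.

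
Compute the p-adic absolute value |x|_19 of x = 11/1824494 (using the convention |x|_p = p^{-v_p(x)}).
|11/1824494|_19 = 130321

Step 1 — compute v_19(x) by factoring powers of 19 out of the numerator and denominator: v_19(11/1824494) = -4. Step 2 — apply |x|_p = p^{-v_p(x)} = 19^{4} = 130321.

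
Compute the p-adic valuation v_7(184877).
v_7(184877) = 5

v_7(n) is the largest exponent k such that 7^k divides n. Factor out: 184877 = 7^5 · 11. (Sign doesn't affect v_p.) So v_7(184877) = 5.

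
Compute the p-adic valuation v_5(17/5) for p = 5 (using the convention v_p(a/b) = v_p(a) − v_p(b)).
v_5(17/5) = -1

Factor powers of 5 from the numerator and denominator of the reduced fraction: 17 = 5^0 · 17 and 5 = 5^1 · 1. Apply v_p(a/b) = v_p(a) − v_p(b): v_5(17/5) = 0 − 1 = -1.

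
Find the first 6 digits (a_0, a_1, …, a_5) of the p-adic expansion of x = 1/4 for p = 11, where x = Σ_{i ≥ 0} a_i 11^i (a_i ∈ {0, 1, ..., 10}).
(a_0, …, a_5) = (3, 8, 2, 8, 2, 8)

v_11(1/4) = 0 (numerator and denominator both coprime to 11), so x ∈ ℤ_11^×. Compute digits iteratively via a_i = x_i mod 11, x_{i+1} = (x_i − a_i)/11, with x_0 = x:
  x_0 = 1/4;  a_0 = 3;  x_1 = (x_0 − 3)/11 = -1/4
  x_1 = -1/4;  a_1 = 8;  x_2 = (x_1 − 8)/11 = -3/4
  x_2 = -3/4;  a_2 = 2;  x_3 = (x_2 − 2)/11 = -1/4
  x_3 = -1/4;  a_3 = 8;  x_4 = (x_3 − 8)/11 = -3/4
  x_4 = -3/4;  a_4 = 2;  x_5 = (x_4 − 2)/11 = -1/4
  x_5 = -1/4;  a_5 = 8;  x_6 = (x_5 − 8)/11 = -3/4
Digits: (3, 8, 2, 8, 2, 8).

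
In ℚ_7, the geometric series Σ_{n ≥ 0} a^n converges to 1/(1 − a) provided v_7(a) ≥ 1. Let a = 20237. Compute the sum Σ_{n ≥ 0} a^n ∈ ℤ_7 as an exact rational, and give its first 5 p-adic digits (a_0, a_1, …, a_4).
Σ a^n = 1/(1 − a) = -1/20236;  first 5 digits = (1, 0, 0, 3, 1)

v_7(a) = 3 ≥ 1, so the series converges in ℤ_7 to 1/(1 − a) = 1/(1 − 20237) = -1/20236. Expand this rational in ℤ_7: compute digits iteratively via d_i = x_i mod 7, x_{i+1} = (x_i − d_i)/7. The first 5 digits are (1, 0, 0, 3, 1).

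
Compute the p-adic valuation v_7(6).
v_7(6) = 0

v_7(n) is the largest exponent k such that 7^k divides n. Factor out: 6 = 7^0 · 6. (Sign doesn't affect v_p.) So v_7(6) = 0.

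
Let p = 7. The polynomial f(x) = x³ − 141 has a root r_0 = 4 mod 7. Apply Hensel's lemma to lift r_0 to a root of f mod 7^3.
r_2 = 74 (mod 343)

Hensel: r_{i+1} = r_i − f(r_i)/f′(r_i) mod 7^{i+2}, where f′(x) = 3x². Iterate:
  r_0 = 4 (mod 7)
  r_1 = 25 (mod 49)
  r_2 = 74 (mod 343)
Final: r = 74 with f(r) ≡ 0 mod 7^3.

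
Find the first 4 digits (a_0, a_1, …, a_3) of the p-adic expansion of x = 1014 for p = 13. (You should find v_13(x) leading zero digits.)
(a_0, …, a_3) = (0, 0, 6, 0)

v_13(1014) = 2, so a_0 = ... = a_1 = 0. Factor out: x = 13^2 · u with u = 6 a unit in ℤ_13. Expand u iteratively via a_{v+i} = u_i mod 13, u_{i+1} = (u_i − a_{v+i})/13:
  u_0 = 6;  a_2 = 6;  u_1 = (u_0 − 6)/13 = 0
  u_1 = 0;  a_3 = 0;  u_2 = (u_1 − 0)/13 = 0
Digits: (0, 0, 6, 0).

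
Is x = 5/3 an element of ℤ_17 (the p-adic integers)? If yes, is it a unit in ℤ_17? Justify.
x ∈ ℤ_17^× (unit); v_17(x) = 0

ℤ_17 = {x ∈ ℚ_17 : v_17(x) ≥ 0} and ℤ_17^× = {x ∈ ℤ_17 : v_17(x) = 0}. Here v_17(5/3) = v_17(num) − v_17(den) = 0; compare against these criteria.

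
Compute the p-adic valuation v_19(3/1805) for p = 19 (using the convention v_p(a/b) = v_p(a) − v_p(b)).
v_19(3/1805) = -2

Factor powers of 19 from the numerator and denominator of the reduced fraction: 3 = 19^0 · 3 and 1805 = 19^2 · 5. Apply v_p(a/b) = v_p(a) − v_p(b): v_19(3/1805) = 0 − 2 = -2.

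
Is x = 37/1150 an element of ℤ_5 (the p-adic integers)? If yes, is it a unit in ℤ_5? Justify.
x ∉ ℤ_5 (v_5(x) = -2 < 0)

ℤ_5 = {x ∈ ℚ_5 : v_5(x) ≥ 0} and ℤ_5^× = {x ∈ ℤ_5 : v_5(x) = 0}. Here v_5(37/1150) = v_5(num) − v_5(den) = -2; compare against these criteria.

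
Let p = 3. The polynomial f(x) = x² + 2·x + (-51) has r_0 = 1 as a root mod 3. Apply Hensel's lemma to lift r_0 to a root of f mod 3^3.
r_2 = 4 (mod 27)

Hensel: r_{i+1} = r_i − f(r_i)·(f′(r_i))^{-1} mod 3^{i+2}, f′(x) = 2x + 2. Iterate:
  r_0 = 1 (mod 3)
  r_1 = 4 (mod 9)
  r_2 = 4 (mod 27)
Final: r = 4 satisfies f(r) ≡ 0 mod 3^3.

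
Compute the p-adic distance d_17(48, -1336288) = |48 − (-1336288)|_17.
d_17(48, -1336288) = 1/83521

Step 1 — x − y = 48 − (-1336288) = 1336336. Step 2 — v_17(1336336) = 4 (factor: 1336336 = (17^4 · 16); the sign does not affect v_p). Step 3 — |x − y|_17 = 17^{-4} = 1/83521.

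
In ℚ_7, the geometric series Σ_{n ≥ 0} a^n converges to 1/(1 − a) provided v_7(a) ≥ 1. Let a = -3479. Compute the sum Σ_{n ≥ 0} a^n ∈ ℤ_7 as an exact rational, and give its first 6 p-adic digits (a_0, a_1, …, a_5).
Σ a^n = 1/(1 − a) = 1/3480;  first 6 digits = (1, 0, 6, 3, 6, 5)

v_7(a) = 2 ≥ 1, so the series converges in ℤ_7 to 1/(1 − a) = 1/(1 − (-3479)) = 1/3480. Expand this rational in ℤ_7: compute digits iteratively via d_i = x_i mod 7, x_{i+1} = (x_i − d_i)/7. The first 6 digits are (1, 0, 6, 3, 6, 5).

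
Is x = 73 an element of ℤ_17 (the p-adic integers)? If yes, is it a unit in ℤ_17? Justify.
x ∈ ℤ_17^× (unit); v_17(x) = 0

ℤ_17 = {x ∈ ℚ_17 : v_17(x) ≥ 0} and ℤ_17^× = {x ∈ ℤ_17 : v_17(x) = 0}. Here v_17(73) = v_17(num) − v_17(den) = 0; compare against these criteria.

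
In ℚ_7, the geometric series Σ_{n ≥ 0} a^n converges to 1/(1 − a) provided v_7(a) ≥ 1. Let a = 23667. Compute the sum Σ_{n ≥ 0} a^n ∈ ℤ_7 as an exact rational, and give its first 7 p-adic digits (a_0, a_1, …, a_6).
Σ a^n = 1/(1 − a) = -1/23666;  first 7 digits = (1, 0, 0, 6, 2, 1, 1)

v_7(a) = 3 ≥ 1, so the series converges in ℤ_7 to 1/(1 − a) = 1/(1 − 23667) = -1/23666. Expand this rational in ℤ_7: compute digits iteratively via d_i = x_i mod 7, x_{i+1} = (x_i − d_i)/7. The first 7 digits are (1, 0, 0, 6, 2, 1, 1).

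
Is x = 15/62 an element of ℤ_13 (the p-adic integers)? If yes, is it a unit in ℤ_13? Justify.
x ∈ ℤ_13^× (unit); v_13(x) = 0

ℤ_13 = {x ∈ ℚ_13 : v_13(x) ≥ 0} and ℤ_13^× = {x ∈ ℤ_13 : v_13(x) = 0}. Here v_13(15/62) = v_13(num) − v_13(den) = 0; compare against these criteria.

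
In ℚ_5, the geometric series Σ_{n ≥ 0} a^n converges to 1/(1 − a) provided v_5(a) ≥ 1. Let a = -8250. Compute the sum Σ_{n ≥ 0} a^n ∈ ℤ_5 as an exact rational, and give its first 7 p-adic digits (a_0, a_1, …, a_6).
Σ a^n = 1/(1 − a) = 1/8251;  first 7 digits = (1, 0, 0, 4, 1, 2, 0)

v_5(a) = 3 ≥ 1, so the series converges in ℤ_5 to 1/(1 − a) = 1/(1 − (-8250)) = 1/8251. Expand this rational in ℤ_5: compute digits iteratively via d_i = x_i mod 5, x_{i+1} = (x_i − d_i)/5. The first 7 digits are (1, 0, 0, 4, 1, 2, 0).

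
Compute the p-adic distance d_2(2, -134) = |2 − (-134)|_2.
d_2(2, -134) = 1/8

Step 1 — x − y = 2 − (-134) = 136. Step 2 — v_2(136) = 3 (factor: 136 = (2^3 · 17); the sign does not affect v_p). Step 3 — |x − y|_2 = 2^{-3} = 1/8.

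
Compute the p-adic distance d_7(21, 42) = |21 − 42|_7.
d_7(21, 42) = 1/7

Step 1 — x − y = 21 − 42 = -21. Step 2 — v_7(-21) = 1 (factor: -21 = −(7^1 · 3); the sign does not affect v_p). Step 3 — |x − y|_7 = 7^{-1} = 1/7.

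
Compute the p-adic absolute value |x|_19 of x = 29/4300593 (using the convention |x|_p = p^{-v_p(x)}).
|29/4300593|_19 = 130321

Step 1 — compute v_19(x) by factoring powers of 19 out of the numerator and denominator: v_19(29/4300593) = -4. Step 2 — apply |x|_p = p^{-v_p(x)} = 19^{4} = 130321.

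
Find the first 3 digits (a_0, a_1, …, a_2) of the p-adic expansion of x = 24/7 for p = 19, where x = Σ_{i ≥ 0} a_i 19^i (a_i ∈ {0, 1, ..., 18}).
(a_0, …, a_2) = (17, 2, 8)

v_19(24/7) = 0 (numerator and denominator both coprime to 19), so x ∈ ℤ_19^×. Compute digits iteratively via a_i = x_i mod 19, x_{i+1} = (x_i − a_i)/19, with x_0 = x:
  x_0 = 24/7;  a_0 = 17;  x_1 = (x_0 − 17)/19 = -5/7
  x_1 = -5/7;  a_1 = 2;  x_2 = (x_1 − 2)/19 = -1/7
  x_2 = -1/7;  a_2 = 8;  x_3 = (x_2 − 8)/19 = -3/7
Digits: (17, 2, 8).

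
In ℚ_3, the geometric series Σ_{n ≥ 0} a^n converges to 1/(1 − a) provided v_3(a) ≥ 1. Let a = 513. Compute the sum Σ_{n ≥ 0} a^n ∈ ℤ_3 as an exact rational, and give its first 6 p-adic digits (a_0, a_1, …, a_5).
Σ a^n = 1/(1 − a) = -1/512;  first 6 digits = (1, 0, 0, 1, 0, 2)

v_3(a) = 3 ≥ 1, so the series converges in ℤ_3 to 1/(1 − a) = 1/(1 − 513) = -1/512. Expand this rational in ℤ_3: compute digits iteratively via d_i = x_i mod 3, x_{i+1} = (x_i − d_i)/3. The first 6 digits are (1, 0, 0, 1, 0, 2).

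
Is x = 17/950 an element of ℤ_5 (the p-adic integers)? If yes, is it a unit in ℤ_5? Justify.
x ∉ ℤ_5 (v_5(x) = -2 < 0)

ℤ_5 = {x ∈ ℚ_5 : v_5(x) ≥ 0} and ℤ_5^× = {x ∈ ℤ_5 : v_5(x) = 0}. Here v_5(17/950) = v_5(num) − v_5(den) = -2; compare against these criteria.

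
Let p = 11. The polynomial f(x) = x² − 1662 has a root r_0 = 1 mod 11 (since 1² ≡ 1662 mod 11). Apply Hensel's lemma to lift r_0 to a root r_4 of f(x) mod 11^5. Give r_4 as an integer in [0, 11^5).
r_4 = 103016 (mod 161051)

Hensel's recurrence: r_{i+1} = r_i − f(r_i)·(f′(r_i))^{-1} mod 11^{i+2}, with f′(x) = 2x. Iterate:
  r_0 = 1 (mod 11)
  r_1 = 45 (mod 121)
  r_2 = 529 (mod 1331)
  r_3 = 529 (mod 14641)
  r_4 = 103016 (mod 161051)
Final: r_4 = 103016, and one checks f(r_4) ≡ 0 mod 11^5.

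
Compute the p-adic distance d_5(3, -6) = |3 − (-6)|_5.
d_5(3, -6) = 1

Step 1 — x − y = 3 − (-6) = 9. Step 2 — v_5(9) = 0 (factor: 9 = (5^0 · 9); the sign does not affect v_p). Step 3 — |x − y|_5 = 5^{0} = 1.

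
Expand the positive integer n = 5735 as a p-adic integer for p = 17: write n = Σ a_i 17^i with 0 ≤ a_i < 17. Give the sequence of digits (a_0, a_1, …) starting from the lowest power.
(a_0, a_1, …) = (6, 14, 2, 1)

Repeated division by 17 gives the digits low-to-high: 5735 = 6 + 14·17^1 + 2·17^2 + 1·17^3. Digit sequence: (6, 14, 2, 1).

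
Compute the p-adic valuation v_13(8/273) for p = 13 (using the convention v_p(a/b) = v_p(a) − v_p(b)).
v_13(8/273) = -1

Factor powers of 13 from the numerator and denominator of the reduced fraction: 8 = 13^0 · 8 and 273 = 13^1 · 21. Apply v_p(a/b) = v_p(a) − v_p(b): v_13(8/273) = 0 − 1 = -1.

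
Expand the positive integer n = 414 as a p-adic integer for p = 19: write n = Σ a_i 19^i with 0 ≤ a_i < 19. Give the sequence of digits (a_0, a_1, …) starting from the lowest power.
(a_0, a_1, …) = (15, 2, 1)

Repeated division by 19 gives the digits low-to-high: 414 = 15 + 2·19^1 + 1·19^2. Digit sequence: (15, 2, 1).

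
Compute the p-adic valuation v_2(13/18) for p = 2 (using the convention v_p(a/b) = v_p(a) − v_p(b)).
v_2(13/18) = -1

Factor powers of 2 from the numerator and denominator of the reduced fraction: 13 = 2^0 · 13 and 18 = 2^1 · 9. Apply v_p(a/b) = v_p(a) − v_p(b): v_2(13/18) = 0 − 1 = -1.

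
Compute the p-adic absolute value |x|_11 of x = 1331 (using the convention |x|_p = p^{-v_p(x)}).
|1331|_11 = 1/1331

Step 1 — compute v_11(x) by factoring powers of 11 out of the numerator and denominator: v_11(1331) = 3. Step 2 — apply |x|_p = p^{-v_p(x)} = 11^{-3} = 1/1331.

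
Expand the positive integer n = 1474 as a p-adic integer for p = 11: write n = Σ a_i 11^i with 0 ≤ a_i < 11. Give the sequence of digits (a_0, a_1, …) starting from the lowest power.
(a_0, a_1, …) = (0, 2, 1, 1)

Repeated division by 11 gives the digits low-to-high: 1474 = 2·11^1 + 1·11^2 + 1·11^3. Digit sequence: (0, 2, 1, 1).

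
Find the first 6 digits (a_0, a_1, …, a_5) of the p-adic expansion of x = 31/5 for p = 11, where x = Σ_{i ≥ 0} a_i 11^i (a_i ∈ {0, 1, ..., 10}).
(a_0, …, a_5) = (4, 9, 8, 8, 8, 8)

v_11(31/5) = 0 (numerator and denominator both coprime to 11), so x ∈ ℤ_11^×. Compute digits iteratively via a_i = x_i mod 11, x_{i+1} = (x_i − a_i)/11, with x_0 = x:
  x_0 = 31/5;  a_0 = 4;  x_1 = (x_0 − 4)/11 = 1/5
  x_1 = 1/5;  a_1 = 9;  x_2 = (x_1 − 9)/11 = -4/5
  x_2 = -4/5;  a_2 = 8;  x_3 = (x_2 − 8)/11 = -4/5
  x_3 = -4/5;  a_3 = 8;  x_4 = (x_3 − 8)/11 = -4/5
  x_4 = -4/5;  a_4 = 8;  x_5 = (x_4 − 8)/11 = -4/5
  x_5 = -4/5;  a_5 = 8;  x_6 = (x_5 − 8)/11 = -4/5
Digits: (4, 9, 8, 8, 8, 8).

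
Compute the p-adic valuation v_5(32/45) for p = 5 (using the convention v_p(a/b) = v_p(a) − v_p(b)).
v_5(32/45) = -1

Factor powers of 5 from the numerator and denominator of the reduced fraction: 32 = 5^0 · 32 and 45 = 5^1 · 9. Apply v_p(a/b) = v_p(a) − v_p(b): v_5(32/45) = 0 − 1 = -1.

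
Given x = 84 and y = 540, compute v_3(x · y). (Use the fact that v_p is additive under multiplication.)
v_3(45360) = 4

v_p(x) = 1 (factor: 84 = 3^1 · 28); v_p(y) = 3 (factor: 540 = 3^3 · 20). Additivity: v_p(xy) = v_p(x) + v_p(y) = 1 + 3 = 4. (Direct check: xy = 45360 = 3^4 · (560).)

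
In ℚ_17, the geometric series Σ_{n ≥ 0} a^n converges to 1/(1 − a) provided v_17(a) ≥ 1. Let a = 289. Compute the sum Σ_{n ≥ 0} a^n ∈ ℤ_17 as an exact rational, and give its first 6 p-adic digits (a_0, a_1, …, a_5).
Σ a^n = 1/(1 − a) = -1/288;  first 6 digits = (1, 0, 1, 0, 1, 0)

v_17(a) = 2 ≥ 1, so the series converges in ℤ_17 to 1/(1 − a) = 1/(1 − 289) = -1/288. Expand this rational in ℤ_17: compute digits iteratively via d_i = x_i mod 17, x_{i+1} = (x_i − d_i)/17. The first 6 digits are (1, 0, 1, 0, 1, 0).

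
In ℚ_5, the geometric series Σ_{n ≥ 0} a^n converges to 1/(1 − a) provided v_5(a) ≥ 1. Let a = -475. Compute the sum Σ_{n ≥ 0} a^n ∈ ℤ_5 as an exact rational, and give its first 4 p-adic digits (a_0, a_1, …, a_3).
Σ a^n = 1/(1 − a) = 1/476;  first 4 digits = (1, 0, 1, 1)

v_5(a) = 2 ≥ 1, so the series converges in ℤ_5 to 1/(1 − a) = 1/(1 − (-475)) = 1/476. Expand this rational in ℤ_5: compute digits iteratively via d_i = x_i mod 5, x_{i+1} = (x_i − d_i)/5. The first 4 digits are (1, 0, 1, 1).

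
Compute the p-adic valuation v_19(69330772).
v_19(69330772) = 5

v_19(n) is the largest exponent k such that 19^k divides n. Factor out: 69330772 = 19^5 · 28. (Sign doesn't affect v_p.) So v_19(69330772) = 5.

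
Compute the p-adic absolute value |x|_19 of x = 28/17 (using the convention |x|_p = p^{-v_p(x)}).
|28/17|_19 = 1

Step 1 — compute v_19(x) by factoring powers of 19 out of the numerator and denominator: v_19(28/17) = 0. Step 2 — apply |x|_p = p^{-v_p(x)} = 19^{0} = 1.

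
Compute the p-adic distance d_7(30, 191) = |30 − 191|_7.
d_7(30, 191) = 1/7

Step 1 — x − y = 30 − 191 = -161. Step 2 — v_7(-161) = 1 (factor: -161 = −(7^1 · 23); the sign does not affect v_p). Step 3 — |x − y|_7 = 7^{-1} = 1/7.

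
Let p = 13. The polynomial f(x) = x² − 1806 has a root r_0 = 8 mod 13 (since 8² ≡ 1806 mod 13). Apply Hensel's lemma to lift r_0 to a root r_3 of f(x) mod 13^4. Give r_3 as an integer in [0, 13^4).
r_3 = 3180 (mod 28561)

Hensel's recurrence: r_{i+1} = r_i − f(r_i)·(f′(r_i))^{-1} mod 13^{i+2}, with f′(x) = 2x. Iterate:
  r_0 = 8 (mod 13)
  r_1 = 138 (mod 169)
  r_2 = 983 (mod 2197)
  r_3 = 3180 (mod 28561)
Final: r_3 = 3180, and one checks f(r_3) ≡ 0 mod 13^4.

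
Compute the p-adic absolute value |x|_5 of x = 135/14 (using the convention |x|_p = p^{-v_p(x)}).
|135/14|_5 = 1/5

Step 1 — compute v_5(x) by factoring powers of 5 out of the numerator and denominator: v_5(135/14) = 1. Step 2 — apply |x|_p = p^{-v_p(x)} = 5^{-1} = 1/5.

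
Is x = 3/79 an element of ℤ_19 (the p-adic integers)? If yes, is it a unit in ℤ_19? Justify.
x ∈ ℤ_19^× (unit); v_19(x) = 0

ℤ_19 = {x ∈ ℚ_19 : v_19(x) ≥ 0} and ℤ_19^× = {x ∈ ℤ_19 : v_19(x) = 0}. Here v_19(3/79) = v_19(num) − v_19(den) = 0; compare against these criteria.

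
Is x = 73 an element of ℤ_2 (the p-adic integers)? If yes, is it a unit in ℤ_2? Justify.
x ∈ ℤ_2^× (unit); v_2(x) = 0

ℤ_2 = {x ∈ ℚ_2 : v_2(x) ≥ 0} and ℤ_2^× = {x ∈ ℤ_2 : v_2(x) = 0}. Here v_2(73) = v_2(num) − v_2(den) = 0; compare against these criteria.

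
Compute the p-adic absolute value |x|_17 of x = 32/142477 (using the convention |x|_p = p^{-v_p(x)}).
|32/142477|_17 = 4913

Step 1 — compute v_17(x) by factoring powers of 17 out of the numerator and denominator: v_17(32/142477) = -3. Step 2 — apply |x|_p = p^{-v_p(x)} = 17^{3} = 4913.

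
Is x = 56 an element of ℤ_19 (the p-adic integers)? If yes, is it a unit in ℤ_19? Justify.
x ∈ ℤ_19^× (unit); v_19(x) = 0

ℤ_19 = {x ∈ ℚ_19 : v_19(x) ≥ 0} and ℤ_19^× = {x ∈ ℤ_19 : v_19(x) = 0}. Here v_19(56) = v_19(num) − v_19(den) = 0; compare against these criteria.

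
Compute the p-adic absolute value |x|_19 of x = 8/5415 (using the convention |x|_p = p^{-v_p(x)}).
|8/5415|_19 = 361

Step 1 — compute v_19(x) by factoring powers of 19 out of the numerator and denominator: v_19(8/5415) = -2. Step 2 — apply |x|_p = p^{-v_p(x)} = 19^{2} = 361.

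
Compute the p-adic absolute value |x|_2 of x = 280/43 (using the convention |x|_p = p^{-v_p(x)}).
|280/43|_2 = 1/8

Step 1 — compute v_2(x) by factoring powers of 2 out of the numerator and denominator: v_2(280/43) = 3. Step 2 — apply |x|_p = p^{-v_p(x)} = 2^{-3} = 1/8.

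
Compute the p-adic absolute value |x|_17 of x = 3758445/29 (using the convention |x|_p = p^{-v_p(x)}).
|3758445/29|_17 = 1/83521

Step 1 — compute v_17(x) by factoring powers of 17 out of the numerator and denominator: v_17(3758445/29) = 4. Step 2 — apply |x|_p = p^{-v_p(x)} = 17^{-4} = 1/83521.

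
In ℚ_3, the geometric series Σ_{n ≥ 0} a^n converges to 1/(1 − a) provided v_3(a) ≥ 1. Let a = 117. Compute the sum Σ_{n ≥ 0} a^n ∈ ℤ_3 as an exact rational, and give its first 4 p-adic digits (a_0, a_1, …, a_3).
Σ a^n = 1/(1 − a) = -1/116;  first 4 digits = (1, 0, 1, 1)

v_3(a) = 2 ≥ 1, so the series converges in ℤ_3 to 1/(1 − a) = 1/(1 − 117) = -1/116. Expand this rational in ℤ_3: compute digits iteratively via d_i = x_i mod 3, x_{i+1} = (x_i − d_i)/3. The first 4 digits are (1, 0, 1, 1).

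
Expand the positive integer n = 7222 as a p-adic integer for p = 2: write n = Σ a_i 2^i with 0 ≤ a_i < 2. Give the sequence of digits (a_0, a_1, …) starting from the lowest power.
(a_0, a_1, …) = (0, 1, 1, 0, 1, 1, 0, 0, 0, 0, 1, 1, 1)

Repeated division by 2 gives the digits low-to-high: 7222 = 1·2^1 + 1·2^2 + 1·2^4 + 1·2^5 + 1·2^10 + 1·2^11 + 1·2^12. Digit sequence: (0, 1, 1, 0, 1, 1, 0, 0, 0, 0, 1, 1, 1).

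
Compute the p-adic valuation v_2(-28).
v_2(-28) = 2

v_2(n) is the largest exponent k such that 2^k divides n. Factor out: -28 = -2^2 · 7. (Sign doesn't affect v_p.) So v_2(-28) = 2.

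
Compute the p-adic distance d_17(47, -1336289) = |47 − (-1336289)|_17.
d_17(47, -1336289) = 1/83521

Step 1 — x − y = 47 − (-1336289) = 1336336. Step 2 — v_17(1336336) = 4 (factor: 1336336 = (17^4 · 16); the sign does not affect v_p). Step 3 — |x − y|_17 = 17^{-4} = 1/83521.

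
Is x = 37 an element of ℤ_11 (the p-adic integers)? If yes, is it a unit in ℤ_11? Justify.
x ∈ ℤ_11^× (unit); v_11(x) = 0

ℤ_11 = {x ∈ ℚ_11 : v_11(x) ≥ 0} and ℤ_11^× = {x ∈ ℤ_11 : v_11(x) = 0}. Here v_11(37) = v_11(num) − v_11(den) = 0; compare against these criteria.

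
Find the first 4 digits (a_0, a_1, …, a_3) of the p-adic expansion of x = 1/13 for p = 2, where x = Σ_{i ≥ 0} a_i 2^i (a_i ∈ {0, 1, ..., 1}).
(a_0, …, a_3) = (1, 0, 1, 0)

v_2(1/13) = 0 (numerator and denominator both coprime to 2), so x ∈ ℤ_2^×. Compute digits iteratively via a_i = x_i mod 2, x_{i+1} = (x_i − a_i)/2, with x_0 = x:
  x_0 = 1/13;  a_0 = 1;  x_1 = (x_0 − 1)/2 = -6/13
  x_1 = -6/13;  a_1 = 0;  x_2 = (x_1 − 0)/2 = -3/13
  x_2 = -3/13;  a_2 = 1;  x_3 = (x_2 − 1)/2 = -8/13
  x_3 = -8/13;  a_3 = 0;  x_4 = (x_3 − 0)/2 = -4/13
Digits: (1, 0, 1, 0).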